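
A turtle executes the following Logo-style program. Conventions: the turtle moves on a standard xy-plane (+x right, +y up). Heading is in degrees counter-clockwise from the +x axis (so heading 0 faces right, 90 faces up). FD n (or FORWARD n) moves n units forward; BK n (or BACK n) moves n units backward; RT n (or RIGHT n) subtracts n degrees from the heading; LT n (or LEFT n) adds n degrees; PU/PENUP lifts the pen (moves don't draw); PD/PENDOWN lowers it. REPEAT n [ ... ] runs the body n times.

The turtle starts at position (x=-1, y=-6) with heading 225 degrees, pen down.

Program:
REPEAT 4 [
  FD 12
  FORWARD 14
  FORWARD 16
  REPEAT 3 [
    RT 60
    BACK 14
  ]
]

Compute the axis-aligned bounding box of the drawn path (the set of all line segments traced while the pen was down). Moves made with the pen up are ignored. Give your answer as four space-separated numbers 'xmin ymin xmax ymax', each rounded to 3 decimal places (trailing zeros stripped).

Answer: -30.698 -62.744 6.247 -6

Derivation:
Executing turtle program step by step:
Start: pos=(-1,-6), heading=225, pen down
REPEAT 4 [
  -- iteration 1/4 --
  FD 12: (-1,-6) -> (-9.485,-14.485) [heading=225, draw]
  FD 14: (-9.485,-14.485) -> (-19.385,-24.385) [heading=225, draw]
  FD 16: (-19.385,-24.385) -> (-30.698,-35.698) [heading=225, draw]
  REPEAT 3 [
    -- iteration 1/3 --
    RT 60: heading 225 -> 165
    BK 14: (-30.698,-35.698) -> (-17.176,-39.322) [heading=165, draw]
    -- iteration 2/3 --
    RT 60: heading 165 -> 105
    BK 14: (-17.176,-39.322) -> (-13.552,-52.845) [heading=105, draw]
    -- iteration 3/3 --
    RT 60: heading 105 -> 45
    BK 14: (-13.552,-52.845) -> (-23.452,-62.744) [heading=45, draw]
  ]
  -- iteration 2/4 --
  FD 12: (-23.452,-62.744) -> (-14.966,-54.259) [heading=45, draw]
  FD 14: (-14.966,-54.259) -> (-5.067,-44.36) [heading=45, draw]
  FD 16: (-5.067,-44.36) -> (6.247,-33.046) [heading=45, draw]
  REPEAT 3 [
    -- iteration 1/3 --
    RT 60: heading 45 -> 345
    BK 14: (6.247,-33.046) -> (-7.276,-29.422) [heading=345, draw]
    -- iteration 2/3 --
    RT 60: heading 345 -> 285
    BK 14: (-7.276,-29.422) -> (-10.899,-15.899) [heading=285, draw]
    -- iteration 3/3 --
    RT 60: heading 285 -> 225
    BK 14: (-10.899,-15.899) -> (-1,-6) [heading=225, draw]
  ]
  -- iteration 3/4 --
  FD 12: (-1,-6) -> (-9.485,-14.485) [heading=225, draw]
  FD 14: (-9.485,-14.485) -> (-19.385,-24.385) [heading=225, draw]
  FD 16: (-19.385,-24.385) -> (-30.698,-35.698) [heading=225, draw]
  REPEAT 3 [
    -- iteration 1/3 --
    RT 60: heading 225 -> 165
    BK 14: (-30.698,-35.698) -> (-17.176,-39.322) [heading=165, draw]
    -- iteration 2/3 --
    RT 60: heading 165 -> 105
    BK 14: (-17.176,-39.322) -> (-13.552,-52.845) [heading=105, draw]
    -- iteration 3/3 --
    RT 60: heading 105 -> 45
    BK 14: (-13.552,-52.845) -> (-23.452,-62.744) [heading=45, draw]
  ]
  -- iteration 4/4 --
  FD 12: (-23.452,-62.744) -> (-14.966,-54.259) [heading=45, draw]
  FD 14: (-14.966,-54.259) -> (-5.067,-44.36) [heading=45, draw]
  FD 16: (-5.067,-44.36) -> (6.247,-33.046) [heading=45, draw]
  REPEAT 3 [
    -- iteration 1/3 --
    RT 60: heading 45 -> 345
    BK 14: (6.247,-33.046) -> (-7.276,-29.422) [heading=345, draw]
    -- iteration 2/3 --
    RT 60: heading 345 -> 285
    BK 14: (-7.276,-29.422) -> (-10.899,-15.899) [heading=285, draw]
    -- iteration 3/3 --
    RT 60: heading 285 -> 225
    BK 14: (-10.899,-15.899) -> (-1,-6) [heading=225, draw]
  ]
]
Final: pos=(-1,-6), heading=225, 24 segment(s) drawn

Segment endpoints: x in {-30.698, -30.698, -23.452, -23.452, -19.385, -19.385, -17.176, -17.176, -14.966, -13.552, -13.552, -10.899, -10.899, -9.485, -7.276, -7.276, -5.067, -5.067, -1, -1, 6.247, 6.247}, y in {-62.744, -62.744, -54.259, -52.845, -44.36, -44.36, -39.322, -35.698, -33.046, -33.046, -29.422, -24.385, -15.899, -14.485, -6, -6, -6}
xmin=-30.698, ymin=-62.744, xmax=6.247, ymax=-6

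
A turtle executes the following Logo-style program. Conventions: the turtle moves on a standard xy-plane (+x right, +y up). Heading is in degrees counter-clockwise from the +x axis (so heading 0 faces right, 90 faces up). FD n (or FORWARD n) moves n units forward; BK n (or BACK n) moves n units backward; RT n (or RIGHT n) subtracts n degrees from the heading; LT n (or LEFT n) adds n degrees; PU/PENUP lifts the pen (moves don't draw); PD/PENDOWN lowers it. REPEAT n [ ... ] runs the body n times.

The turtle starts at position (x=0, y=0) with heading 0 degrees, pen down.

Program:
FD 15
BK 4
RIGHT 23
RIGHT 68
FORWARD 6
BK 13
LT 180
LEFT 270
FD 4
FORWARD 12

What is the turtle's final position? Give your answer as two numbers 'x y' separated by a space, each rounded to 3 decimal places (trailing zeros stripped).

Executing turtle program step by step:
Start: pos=(0,0), heading=0, pen down
FD 15: (0,0) -> (15,0) [heading=0, draw]
BK 4: (15,0) -> (11,0) [heading=0, draw]
RT 23: heading 0 -> 337
RT 68: heading 337 -> 269
FD 6: (11,0) -> (10.895,-5.999) [heading=269, draw]
BK 13: (10.895,-5.999) -> (11.122,6.999) [heading=269, draw]
LT 180: heading 269 -> 89
LT 270: heading 89 -> 359
FD 4: (11.122,6.999) -> (15.122,6.929) [heading=359, draw]
FD 12: (15.122,6.929) -> (27.12,6.72) [heading=359, draw]
Final: pos=(27.12,6.72), heading=359, 6 segment(s) drawn

Answer: 27.12 6.72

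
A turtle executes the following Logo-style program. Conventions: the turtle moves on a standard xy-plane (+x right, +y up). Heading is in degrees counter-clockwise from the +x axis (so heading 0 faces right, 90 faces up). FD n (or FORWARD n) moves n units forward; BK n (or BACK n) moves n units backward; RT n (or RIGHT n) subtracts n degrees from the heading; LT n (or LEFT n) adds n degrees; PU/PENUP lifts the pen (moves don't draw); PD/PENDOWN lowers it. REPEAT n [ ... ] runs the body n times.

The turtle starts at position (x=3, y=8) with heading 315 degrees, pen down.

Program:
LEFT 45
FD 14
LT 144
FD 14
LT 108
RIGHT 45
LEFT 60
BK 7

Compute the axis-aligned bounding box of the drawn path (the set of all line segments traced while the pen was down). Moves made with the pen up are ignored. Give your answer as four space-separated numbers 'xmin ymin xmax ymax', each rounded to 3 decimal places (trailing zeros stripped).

Executing turtle program step by step:
Start: pos=(3,8), heading=315, pen down
LT 45: heading 315 -> 0
FD 14: (3,8) -> (17,8) [heading=0, draw]
LT 144: heading 0 -> 144
FD 14: (17,8) -> (5.674,16.229) [heading=144, draw]
LT 108: heading 144 -> 252
RT 45: heading 252 -> 207
LT 60: heading 207 -> 267
BK 7: (5.674,16.229) -> (6.04,23.219) [heading=267, draw]
Final: pos=(6.04,23.219), heading=267, 3 segment(s) drawn

Segment endpoints: x in {3, 5.674, 6.04, 17}, y in {8, 8, 16.229, 23.219}
xmin=3, ymin=8, xmax=17, ymax=23.219

Answer: 3 8 17 23.219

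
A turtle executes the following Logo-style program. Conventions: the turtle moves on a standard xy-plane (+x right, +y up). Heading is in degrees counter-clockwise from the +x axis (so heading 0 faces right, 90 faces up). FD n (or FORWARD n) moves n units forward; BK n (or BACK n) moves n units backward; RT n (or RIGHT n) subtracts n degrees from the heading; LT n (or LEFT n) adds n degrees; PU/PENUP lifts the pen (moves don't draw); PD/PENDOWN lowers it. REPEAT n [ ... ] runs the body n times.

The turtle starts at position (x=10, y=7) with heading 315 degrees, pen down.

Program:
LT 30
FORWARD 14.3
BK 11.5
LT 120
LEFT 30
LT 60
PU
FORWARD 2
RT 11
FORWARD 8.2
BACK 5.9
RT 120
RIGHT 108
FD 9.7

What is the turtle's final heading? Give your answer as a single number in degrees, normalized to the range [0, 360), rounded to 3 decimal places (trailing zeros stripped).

Executing turtle program step by step:
Start: pos=(10,7), heading=315, pen down
LT 30: heading 315 -> 345
FD 14.3: (10,7) -> (23.813,3.299) [heading=345, draw]
BK 11.5: (23.813,3.299) -> (12.705,6.275) [heading=345, draw]
LT 120: heading 345 -> 105
LT 30: heading 105 -> 135
LT 60: heading 135 -> 195
PU: pen up
FD 2: (12.705,6.275) -> (10.773,5.758) [heading=195, move]
RT 11: heading 195 -> 184
FD 8.2: (10.773,5.758) -> (2.593,5.186) [heading=184, move]
BK 5.9: (2.593,5.186) -> (8.478,5.597) [heading=184, move]
RT 120: heading 184 -> 64
RT 108: heading 64 -> 316
FD 9.7: (8.478,5.597) -> (15.456,-1.141) [heading=316, move]
Final: pos=(15.456,-1.141), heading=316, 2 segment(s) drawn

Answer: 316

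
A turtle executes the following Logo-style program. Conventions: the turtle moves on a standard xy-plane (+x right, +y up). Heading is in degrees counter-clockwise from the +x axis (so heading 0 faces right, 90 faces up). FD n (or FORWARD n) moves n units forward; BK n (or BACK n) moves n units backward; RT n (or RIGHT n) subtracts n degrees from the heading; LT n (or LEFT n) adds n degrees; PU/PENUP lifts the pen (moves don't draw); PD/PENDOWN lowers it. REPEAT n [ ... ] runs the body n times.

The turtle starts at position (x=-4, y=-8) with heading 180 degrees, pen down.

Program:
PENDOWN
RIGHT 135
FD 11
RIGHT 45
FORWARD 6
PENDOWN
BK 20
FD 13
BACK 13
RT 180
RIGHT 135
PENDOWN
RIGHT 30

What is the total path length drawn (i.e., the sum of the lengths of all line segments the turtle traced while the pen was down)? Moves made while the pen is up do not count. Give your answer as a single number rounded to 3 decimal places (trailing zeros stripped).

Executing turtle program step by step:
Start: pos=(-4,-8), heading=180, pen down
PD: pen down
RT 135: heading 180 -> 45
FD 11: (-4,-8) -> (3.778,-0.222) [heading=45, draw]
RT 45: heading 45 -> 0
FD 6: (3.778,-0.222) -> (9.778,-0.222) [heading=0, draw]
PD: pen down
BK 20: (9.778,-0.222) -> (-10.222,-0.222) [heading=0, draw]
FD 13: (-10.222,-0.222) -> (2.778,-0.222) [heading=0, draw]
BK 13: (2.778,-0.222) -> (-10.222,-0.222) [heading=0, draw]
RT 180: heading 0 -> 180
RT 135: heading 180 -> 45
PD: pen down
RT 30: heading 45 -> 15
Final: pos=(-10.222,-0.222), heading=15, 5 segment(s) drawn

Segment lengths:
  seg 1: (-4,-8) -> (3.778,-0.222), length = 11
  seg 2: (3.778,-0.222) -> (9.778,-0.222), length = 6
  seg 3: (9.778,-0.222) -> (-10.222,-0.222), length = 20
  seg 4: (-10.222,-0.222) -> (2.778,-0.222), length = 13
  seg 5: (2.778,-0.222) -> (-10.222,-0.222), length = 13
Total = 63

Answer: 63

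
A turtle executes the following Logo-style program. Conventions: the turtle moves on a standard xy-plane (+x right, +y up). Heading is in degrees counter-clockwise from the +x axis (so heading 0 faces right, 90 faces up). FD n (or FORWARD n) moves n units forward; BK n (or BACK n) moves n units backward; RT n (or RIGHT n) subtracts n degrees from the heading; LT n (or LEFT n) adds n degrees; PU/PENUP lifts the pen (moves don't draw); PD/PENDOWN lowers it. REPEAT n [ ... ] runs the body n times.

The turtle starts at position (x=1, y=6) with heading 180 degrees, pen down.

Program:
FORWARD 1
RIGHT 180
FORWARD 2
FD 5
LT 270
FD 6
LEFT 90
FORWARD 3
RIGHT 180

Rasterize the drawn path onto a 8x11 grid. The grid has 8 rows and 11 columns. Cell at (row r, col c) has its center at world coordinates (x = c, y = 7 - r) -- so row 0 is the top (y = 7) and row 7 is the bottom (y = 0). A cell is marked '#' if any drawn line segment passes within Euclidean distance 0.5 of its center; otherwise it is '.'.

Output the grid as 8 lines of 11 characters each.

Segment 0: (1,6) -> (0,6)
Segment 1: (0,6) -> (2,6)
Segment 2: (2,6) -> (7,6)
Segment 3: (7,6) -> (7,0)
Segment 4: (7,0) -> (10,-0)

Answer: ...........
########...
.......#...
.......#...
.......#...
.......#...
.......#...
.......####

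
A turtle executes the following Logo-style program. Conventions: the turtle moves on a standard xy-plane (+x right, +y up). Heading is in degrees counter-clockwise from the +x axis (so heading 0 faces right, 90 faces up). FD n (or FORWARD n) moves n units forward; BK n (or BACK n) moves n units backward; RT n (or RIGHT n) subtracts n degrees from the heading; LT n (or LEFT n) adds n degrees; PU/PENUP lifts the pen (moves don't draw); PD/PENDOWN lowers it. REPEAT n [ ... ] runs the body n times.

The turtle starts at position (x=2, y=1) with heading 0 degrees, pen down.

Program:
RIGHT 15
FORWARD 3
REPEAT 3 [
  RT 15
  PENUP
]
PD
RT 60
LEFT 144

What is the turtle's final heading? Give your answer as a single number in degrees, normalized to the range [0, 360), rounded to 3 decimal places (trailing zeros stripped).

Executing turtle program step by step:
Start: pos=(2,1), heading=0, pen down
RT 15: heading 0 -> 345
FD 3: (2,1) -> (4.898,0.224) [heading=345, draw]
REPEAT 3 [
  -- iteration 1/3 --
  RT 15: heading 345 -> 330
  PU: pen up
  -- iteration 2/3 --
  RT 15: heading 330 -> 315
  PU: pen up
  -- iteration 3/3 --
  RT 15: heading 315 -> 300
  PU: pen up
]
PD: pen down
RT 60: heading 300 -> 240
LT 144: heading 240 -> 24
Final: pos=(4.898,0.224), heading=24, 1 segment(s) drawn

Answer: 24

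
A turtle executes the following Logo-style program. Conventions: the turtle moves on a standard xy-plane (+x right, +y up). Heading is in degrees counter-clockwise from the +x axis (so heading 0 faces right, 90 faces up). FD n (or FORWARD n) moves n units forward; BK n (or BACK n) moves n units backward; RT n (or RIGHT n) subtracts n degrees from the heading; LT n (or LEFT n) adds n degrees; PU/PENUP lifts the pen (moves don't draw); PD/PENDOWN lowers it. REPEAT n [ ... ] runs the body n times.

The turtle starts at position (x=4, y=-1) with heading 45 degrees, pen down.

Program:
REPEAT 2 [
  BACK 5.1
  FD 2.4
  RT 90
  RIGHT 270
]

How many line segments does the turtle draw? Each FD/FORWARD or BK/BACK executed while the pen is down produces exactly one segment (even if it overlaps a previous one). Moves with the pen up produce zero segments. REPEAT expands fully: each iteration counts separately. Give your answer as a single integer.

Answer: 4

Derivation:
Executing turtle program step by step:
Start: pos=(4,-1), heading=45, pen down
REPEAT 2 [
  -- iteration 1/2 --
  BK 5.1: (4,-1) -> (0.394,-4.606) [heading=45, draw]
  FD 2.4: (0.394,-4.606) -> (2.091,-2.909) [heading=45, draw]
  RT 90: heading 45 -> 315
  RT 270: heading 315 -> 45
  -- iteration 2/2 --
  BK 5.1: (2.091,-2.909) -> (-1.515,-6.515) [heading=45, draw]
  FD 2.4: (-1.515,-6.515) -> (0.182,-4.818) [heading=45, draw]
  RT 90: heading 45 -> 315
  RT 270: heading 315 -> 45
]
Final: pos=(0.182,-4.818), heading=45, 4 segment(s) drawn
Segments drawn: 4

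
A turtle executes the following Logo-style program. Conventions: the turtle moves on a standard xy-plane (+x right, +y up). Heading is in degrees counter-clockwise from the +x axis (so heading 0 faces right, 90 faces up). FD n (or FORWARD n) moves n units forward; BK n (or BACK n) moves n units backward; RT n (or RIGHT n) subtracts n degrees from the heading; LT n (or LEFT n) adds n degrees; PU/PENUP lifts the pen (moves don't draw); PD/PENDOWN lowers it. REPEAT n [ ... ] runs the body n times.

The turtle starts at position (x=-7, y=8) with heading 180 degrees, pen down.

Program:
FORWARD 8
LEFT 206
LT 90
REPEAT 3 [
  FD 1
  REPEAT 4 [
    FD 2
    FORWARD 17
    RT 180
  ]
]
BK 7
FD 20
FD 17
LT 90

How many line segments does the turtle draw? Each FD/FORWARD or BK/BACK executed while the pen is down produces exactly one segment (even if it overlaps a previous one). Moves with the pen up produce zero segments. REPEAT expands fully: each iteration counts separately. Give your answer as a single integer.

Executing turtle program step by step:
Start: pos=(-7,8), heading=180, pen down
FD 8: (-7,8) -> (-15,8) [heading=180, draw]
LT 206: heading 180 -> 26
LT 90: heading 26 -> 116
REPEAT 3 [
  -- iteration 1/3 --
  FD 1: (-15,8) -> (-15.438,8.899) [heading=116, draw]
  REPEAT 4 [
    -- iteration 1/4 --
    FD 2: (-15.438,8.899) -> (-16.315,10.696) [heading=116, draw]
    FD 17: (-16.315,10.696) -> (-23.767,25.976) [heading=116, draw]
    RT 180: heading 116 -> 296
    -- iteration 2/4 --
    FD 2: (-23.767,25.976) -> (-22.891,24.178) [heading=296, draw]
    FD 17: (-22.891,24.178) -> (-15.438,8.899) [heading=296, draw]
    RT 180: heading 296 -> 116
    -- iteration 3/4 --
    FD 2: (-15.438,8.899) -> (-16.315,10.696) [heading=116, draw]
    FD 17: (-16.315,10.696) -> (-23.767,25.976) [heading=116, draw]
    RT 180: heading 116 -> 296
    -- iteration 4/4 --
    FD 2: (-23.767,25.976) -> (-22.891,24.178) [heading=296, draw]
    FD 17: (-22.891,24.178) -> (-15.438,8.899) [heading=296, draw]
    RT 180: heading 296 -> 116
  ]
  -- iteration 2/3 --
  FD 1: (-15.438,8.899) -> (-15.877,9.798) [heading=116, draw]
  REPEAT 4 [
    -- iteration 1/4 --
    FD 2: (-15.877,9.798) -> (-16.753,11.595) [heading=116, draw]
    FD 17: (-16.753,11.595) -> (-24.206,26.875) [heading=116, draw]
    RT 180: heading 116 -> 296
    -- iteration 2/4 --
    FD 2: (-24.206,26.875) -> (-23.329,25.077) [heading=296, draw]
    FD 17: (-23.329,25.077) -> (-15.877,9.798) [heading=296, draw]
    RT 180: heading 296 -> 116
    -- iteration 3/4 --
    FD 2: (-15.877,9.798) -> (-16.753,11.595) [heading=116, draw]
    FD 17: (-16.753,11.595) -> (-24.206,26.875) [heading=116, draw]
    RT 180: heading 116 -> 296
    -- iteration 4/4 --
    FD 2: (-24.206,26.875) -> (-23.329,25.077) [heading=296, draw]
    FD 17: (-23.329,25.077) -> (-15.877,9.798) [heading=296, draw]
    RT 180: heading 296 -> 116
  ]
  -- iteration 3/3 --
  FD 1: (-15.877,9.798) -> (-16.315,10.696) [heading=116, draw]
  REPEAT 4 [
    -- iteration 1/4 --
    FD 2: (-16.315,10.696) -> (-17.192,12.494) [heading=116, draw]
    FD 17: (-17.192,12.494) -> (-24.644,27.773) [heading=116, draw]
    RT 180: heading 116 -> 296
    -- iteration 2/4 --
    FD 2: (-24.644,27.773) -> (-23.767,25.976) [heading=296, draw]
    FD 17: (-23.767,25.976) -> (-16.315,10.696) [heading=296, draw]
    RT 180: heading 296 -> 116
    -- iteration 3/4 --
    FD 2: (-16.315,10.696) -> (-17.192,12.494) [heading=116, draw]
    FD 17: (-17.192,12.494) -> (-24.644,27.773) [heading=116, draw]
    RT 180: heading 116 -> 296
    -- iteration 4/4 --
    FD 2: (-24.644,27.773) -> (-23.767,25.976) [heading=296, draw]
    FD 17: (-23.767,25.976) -> (-16.315,10.696) [heading=296, draw]
    RT 180: heading 296 -> 116
  ]
]
BK 7: (-16.315,10.696) -> (-13.247,4.405) [heading=116, draw]
FD 20: (-13.247,4.405) -> (-22.014,22.381) [heading=116, draw]
FD 17: (-22.014,22.381) -> (-29.466,37.66) [heading=116, draw]
LT 90: heading 116 -> 206
Final: pos=(-29.466,37.66), heading=206, 31 segment(s) drawn
Segments drawn: 31

Answer: 31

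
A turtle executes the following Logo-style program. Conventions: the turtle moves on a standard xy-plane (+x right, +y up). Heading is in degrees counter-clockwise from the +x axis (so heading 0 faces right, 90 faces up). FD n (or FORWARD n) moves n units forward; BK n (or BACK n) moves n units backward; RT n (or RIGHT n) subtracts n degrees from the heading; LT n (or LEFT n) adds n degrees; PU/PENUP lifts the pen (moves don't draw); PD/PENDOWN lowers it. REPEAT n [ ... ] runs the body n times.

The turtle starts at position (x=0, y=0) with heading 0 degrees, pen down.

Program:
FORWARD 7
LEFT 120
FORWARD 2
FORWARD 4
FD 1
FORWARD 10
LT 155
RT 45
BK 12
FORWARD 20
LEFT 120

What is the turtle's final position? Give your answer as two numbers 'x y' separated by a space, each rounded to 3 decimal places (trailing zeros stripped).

Executing turtle program step by step:
Start: pos=(0,0), heading=0, pen down
FD 7: (0,0) -> (7,0) [heading=0, draw]
LT 120: heading 0 -> 120
FD 2: (7,0) -> (6,1.732) [heading=120, draw]
FD 4: (6,1.732) -> (4,5.196) [heading=120, draw]
FD 1: (4,5.196) -> (3.5,6.062) [heading=120, draw]
FD 10: (3.5,6.062) -> (-1.5,14.722) [heading=120, draw]
LT 155: heading 120 -> 275
RT 45: heading 275 -> 230
BK 12: (-1.5,14.722) -> (6.213,23.915) [heading=230, draw]
FD 20: (6.213,23.915) -> (-6.642,8.594) [heading=230, draw]
LT 120: heading 230 -> 350
Final: pos=(-6.642,8.594), heading=350, 7 segment(s) drawn

Answer: -6.642 8.594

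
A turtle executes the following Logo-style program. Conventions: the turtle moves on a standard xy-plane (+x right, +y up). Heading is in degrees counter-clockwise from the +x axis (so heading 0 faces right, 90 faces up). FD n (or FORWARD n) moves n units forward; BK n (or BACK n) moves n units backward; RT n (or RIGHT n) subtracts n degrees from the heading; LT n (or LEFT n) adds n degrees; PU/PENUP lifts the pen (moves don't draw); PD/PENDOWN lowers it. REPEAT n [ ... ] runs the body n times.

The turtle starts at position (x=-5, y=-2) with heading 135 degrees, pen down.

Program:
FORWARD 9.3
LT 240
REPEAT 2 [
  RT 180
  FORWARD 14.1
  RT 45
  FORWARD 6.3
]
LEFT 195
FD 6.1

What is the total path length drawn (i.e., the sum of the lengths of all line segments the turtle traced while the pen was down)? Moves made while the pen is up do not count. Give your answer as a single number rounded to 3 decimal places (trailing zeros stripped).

Answer: 56.2

Derivation:
Executing turtle program step by step:
Start: pos=(-5,-2), heading=135, pen down
FD 9.3: (-5,-2) -> (-11.576,4.576) [heading=135, draw]
LT 240: heading 135 -> 15
REPEAT 2 [
  -- iteration 1/2 --
  RT 180: heading 15 -> 195
  FD 14.1: (-11.576,4.576) -> (-25.196,0.927) [heading=195, draw]
  RT 45: heading 195 -> 150
  FD 6.3: (-25.196,0.927) -> (-30.652,4.077) [heading=150, draw]
  -- iteration 2/2 --
  RT 180: heading 150 -> 330
  FD 14.1: (-30.652,4.077) -> (-18.441,-2.973) [heading=330, draw]
  RT 45: heading 330 -> 285
  FD 6.3: (-18.441,-2.973) -> (-16.81,-9.059) [heading=285, draw]
]
LT 195: heading 285 -> 120
FD 6.1: (-16.81,-9.059) -> (-19.86,-3.776) [heading=120, draw]
Final: pos=(-19.86,-3.776), heading=120, 6 segment(s) drawn

Segment lengths:
  seg 1: (-5,-2) -> (-11.576,4.576), length = 9.3
  seg 2: (-11.576,4.576) -> (-25.196,0.927), length = 14.1
  seg 3: (-25.196,0.927) -> (-30.652,4.077), length = 6.3
  seg 4: (-30.652,4.077) -> (-18.441,-2.973), length = 14.1
  seg 5: (-18.441,-2.973) -> (-16.81,-9.059), length = 6.3
  seg 6: (-16.81,-9.059) -> (-19.86,-3.776), length = 6.1
Total = 56.2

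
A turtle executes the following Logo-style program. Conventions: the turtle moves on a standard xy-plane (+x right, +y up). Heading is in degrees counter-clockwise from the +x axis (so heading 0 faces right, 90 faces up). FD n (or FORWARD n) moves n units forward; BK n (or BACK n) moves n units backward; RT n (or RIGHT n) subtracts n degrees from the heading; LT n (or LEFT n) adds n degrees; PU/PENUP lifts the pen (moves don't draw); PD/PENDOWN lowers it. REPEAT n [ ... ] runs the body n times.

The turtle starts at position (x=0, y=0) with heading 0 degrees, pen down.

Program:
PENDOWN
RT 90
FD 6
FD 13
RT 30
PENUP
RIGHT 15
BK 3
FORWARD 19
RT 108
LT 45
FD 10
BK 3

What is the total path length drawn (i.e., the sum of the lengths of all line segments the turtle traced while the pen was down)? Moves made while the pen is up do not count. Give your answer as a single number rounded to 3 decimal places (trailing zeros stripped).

Executing turtle program step by step:
Start: pos=(0,0), heading=0, pen down
PD: pen down
RT 90: heading 0 -> 270
FD 6: (0,0) -> (0,-6) [heading=270, draw]
FD 13: (0,-6) -> (0,-19) [heading=270, draw]
RT 30: heading 270 -> 240
PU: pen up
RT 15: heading 240 -> 225
BK 3: (0,-19) -> (2.121,-16.879) [heading=225, move]
FD 19: (2.121,-16.879) -> (-11.314,-30.314) [heading=225, move]
RT 108: heading 225 -> 117
LT 45: heading 117 -> 162
FD 10: (-11.314,-30.314) -> (-20.824,-27.224) [heading=162, move]
BK 3: (-20.824,-27.224) -> (-17.971,-28.151) [heading=162, move]
Final: pos=(-17.971,-28.151), heading=162, 2 segment(s) drawn

Segment lengths:
  seg 1: (0,0) -> (0,-6), length = 6
  seg 2: (0,-6) -> (0,-19), length = 13
Total = 19

Answer: 19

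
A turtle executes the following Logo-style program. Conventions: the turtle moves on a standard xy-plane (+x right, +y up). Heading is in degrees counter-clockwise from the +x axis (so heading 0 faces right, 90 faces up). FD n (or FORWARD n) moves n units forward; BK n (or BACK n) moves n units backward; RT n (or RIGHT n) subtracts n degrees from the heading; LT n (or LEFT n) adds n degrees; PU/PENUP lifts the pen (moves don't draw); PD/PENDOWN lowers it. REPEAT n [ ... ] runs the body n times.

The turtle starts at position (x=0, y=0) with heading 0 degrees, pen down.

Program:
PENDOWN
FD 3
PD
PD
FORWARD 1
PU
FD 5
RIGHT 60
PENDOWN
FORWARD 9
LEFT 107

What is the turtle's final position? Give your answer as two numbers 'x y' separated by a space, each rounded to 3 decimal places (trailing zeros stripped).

Executing turtle program step by step:
Start: pos=(0,0), heading=0, pen down
PD: pen down
FD 3: (0,0) -> (3,0) [heading=0, draw]
PD: pen down
PD: pen down
FD 1: (3,0) -> (4,0) [heading=0, draw]
PU: pen up
FD 5: (4,0) -> (9,0) [heading=0, move]
RT 60: heading 0 -> 300
PD: pen down
FD 9: (9,0) -> (13.5,-7.794) [heading=300, draw]
LT 107: heading 300 -> 47
Final: pos=(13.5,-7.794), heading=47, 3 segment(s) drawn

Answer: 13.5 -7.794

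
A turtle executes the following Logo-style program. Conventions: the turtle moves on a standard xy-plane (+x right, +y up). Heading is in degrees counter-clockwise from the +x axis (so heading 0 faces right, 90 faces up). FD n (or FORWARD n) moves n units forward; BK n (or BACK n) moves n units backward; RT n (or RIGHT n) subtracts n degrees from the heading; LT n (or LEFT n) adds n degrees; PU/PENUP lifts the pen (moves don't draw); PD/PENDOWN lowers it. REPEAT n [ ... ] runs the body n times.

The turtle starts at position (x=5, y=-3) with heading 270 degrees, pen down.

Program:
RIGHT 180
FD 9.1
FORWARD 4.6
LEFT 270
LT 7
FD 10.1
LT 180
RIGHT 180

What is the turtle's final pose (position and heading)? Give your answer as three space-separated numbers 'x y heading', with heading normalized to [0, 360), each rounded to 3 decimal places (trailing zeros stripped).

Answer: 15.025 11.931 7

Derivation:
Executing turtle program step by step:
Start: pos=(5,-3), heading=270, pen down
RT 180: heading 270 -> 90
FD 9.1: (5,-3) -> (5,6.1) [heading=90, draw]
FD 4.6: (5,6.1) -> (5,10.7) [heading=90, draw]
LT 270: heading 90 -> 0
LT 7: heading 0 -> 7
FD 10.1: (5,10.7) -> (15.025,11.931) [heading=7, draw]
LT 180: heading 7 -> 187
RT 180: heading 187 -> 7
Final: pos=(15.025,11.931), heading=7, 3 segment(s) drawn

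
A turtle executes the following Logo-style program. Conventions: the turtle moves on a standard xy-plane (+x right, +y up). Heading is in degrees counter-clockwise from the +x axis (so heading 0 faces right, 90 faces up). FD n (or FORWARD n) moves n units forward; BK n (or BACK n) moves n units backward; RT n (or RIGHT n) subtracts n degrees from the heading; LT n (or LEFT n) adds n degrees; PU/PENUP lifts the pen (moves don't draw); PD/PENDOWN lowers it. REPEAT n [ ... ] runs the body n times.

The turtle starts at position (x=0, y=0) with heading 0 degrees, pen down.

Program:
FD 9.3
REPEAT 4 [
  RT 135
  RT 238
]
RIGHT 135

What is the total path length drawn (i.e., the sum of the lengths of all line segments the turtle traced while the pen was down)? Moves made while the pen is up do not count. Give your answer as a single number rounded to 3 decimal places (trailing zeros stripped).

Executing turtle program step by step:
Start: pos=(0,0), heading=0, pen down
FD 9.3: (0,0) -> (9.3,0) [heading=0, draw]
REPEAT 4 [
  -- iteration 1/4 --
  RT 135: heading 0 -> 225
  RT 238: heading 225 -> 347
  -- iteration 2/4 --
  RT 135: heading 347 -> 212
  RT 238: heading 212 -> 334
  -- iteration 3/4 --
  RT 135: heading 334 -> 199
  RT 238: heading 199 -> 321
  -- iteration 4/4 --
  RT 135: heading 321 -> 186
  RT 238: heading 186 -> 308
]
RT 135: heading 308 -> 173
Final: pos=(9.3,0), heading=173, 1 segment(s) drawn

Segment lengths:
  seg 1: (0,0) -> (9.3,0), length = 9.3
Total = 9.3

Answer: 9.3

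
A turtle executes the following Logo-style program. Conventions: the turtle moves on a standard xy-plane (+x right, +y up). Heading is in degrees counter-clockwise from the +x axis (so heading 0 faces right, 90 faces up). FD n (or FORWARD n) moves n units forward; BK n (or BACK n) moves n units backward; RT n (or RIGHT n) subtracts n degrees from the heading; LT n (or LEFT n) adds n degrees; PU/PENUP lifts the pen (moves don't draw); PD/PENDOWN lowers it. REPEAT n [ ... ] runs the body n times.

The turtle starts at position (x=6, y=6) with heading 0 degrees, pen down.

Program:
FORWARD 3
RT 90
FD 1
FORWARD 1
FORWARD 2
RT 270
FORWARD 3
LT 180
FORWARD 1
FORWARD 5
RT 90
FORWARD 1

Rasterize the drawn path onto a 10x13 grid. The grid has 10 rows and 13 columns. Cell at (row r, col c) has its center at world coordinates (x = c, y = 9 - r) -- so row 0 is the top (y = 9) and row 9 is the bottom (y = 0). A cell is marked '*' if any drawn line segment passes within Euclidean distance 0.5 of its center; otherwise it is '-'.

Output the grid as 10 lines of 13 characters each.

Segment 0: (6,6) -> (9,6)
Segment 1: (9,6) -> (9,5)
Segment 2: (9,5) -> (9,4)
Segment 3: (9,4) -> (9,2)
Segment 4: (9,2) -> (12,2)
Segment 5: (12,2) -> (11,2)
Segment 6: (11,2) -> (6,2)
Segment 7: (6,2) -> (6,3)

Answer: -------------
-------------
-------------
------****---
---------*---
---------*---
------*--*---
------*******
-------------
-------------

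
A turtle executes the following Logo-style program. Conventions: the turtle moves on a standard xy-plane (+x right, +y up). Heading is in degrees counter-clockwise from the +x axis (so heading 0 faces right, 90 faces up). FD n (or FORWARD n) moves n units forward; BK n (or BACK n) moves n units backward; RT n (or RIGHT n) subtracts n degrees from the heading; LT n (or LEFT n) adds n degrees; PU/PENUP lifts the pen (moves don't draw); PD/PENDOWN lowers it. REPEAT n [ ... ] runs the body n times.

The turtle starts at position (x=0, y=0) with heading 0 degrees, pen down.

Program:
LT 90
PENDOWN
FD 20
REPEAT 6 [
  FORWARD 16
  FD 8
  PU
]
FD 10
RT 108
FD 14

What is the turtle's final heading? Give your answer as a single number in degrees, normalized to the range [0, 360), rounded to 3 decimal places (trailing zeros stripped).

Executing turtle program step by step:
Start: pos=(0,0), heading=0, pen down
LT 90: heading 0 -> 90
PD: pen down
FD 20: (0,0) -> (0,20) [heading=90, draw]
REPEAT 6 [
  -- iteration 1/6 --
  FD 16: (0,20) -> (0,36) [heading=90, draw]
  FD 8: (0,36) -> (0,44) [heading=90, draw]
  PU: pen up
  -- iteration 2/6 --
  FD 16: (0,44) -> (0,60) [heading=90, move]
  FD 8: (0,60) -> (0,68) [heading=90, move]
  PU: pen up
  -- iteration 3/6 --
  FD 16: (0,68) -> (0,84) [heading=90, move]
  FD 8: (0,84) -> (0,92) [heading=90, move]
  PU: pen up
  -- iteration 4/6 --
  FD 16: (0,92) -> (0,108) [heading=90, move]
  FD 8: (0,108) -> (0,116) [heading=90, move]
  PU: pen up
  -- iteration 5/6 --
  FD 16: (0,116) -> (0,132) [heading=90, move]
  FD 8: (0,132) -> (0,140) [heading=90, move]
  PU: pen up
  -- iteration 6/6 --
  FD 16: (0,140) -> (0,156) [heading=90, move]
  FD 8: (0,156) -> (0,164) [heading=90, move]
  PU: pen up
]
FD 10: (0,164) -> (0,174) [heading=90, move]
RT 108: heading 90 -> 342
FD 14: (0,174) -> (13.315,169.674) [heading=342, move]
Final: pos=(13.315,169.674), heading=342, 3 segment(s) drawn

Answer: 342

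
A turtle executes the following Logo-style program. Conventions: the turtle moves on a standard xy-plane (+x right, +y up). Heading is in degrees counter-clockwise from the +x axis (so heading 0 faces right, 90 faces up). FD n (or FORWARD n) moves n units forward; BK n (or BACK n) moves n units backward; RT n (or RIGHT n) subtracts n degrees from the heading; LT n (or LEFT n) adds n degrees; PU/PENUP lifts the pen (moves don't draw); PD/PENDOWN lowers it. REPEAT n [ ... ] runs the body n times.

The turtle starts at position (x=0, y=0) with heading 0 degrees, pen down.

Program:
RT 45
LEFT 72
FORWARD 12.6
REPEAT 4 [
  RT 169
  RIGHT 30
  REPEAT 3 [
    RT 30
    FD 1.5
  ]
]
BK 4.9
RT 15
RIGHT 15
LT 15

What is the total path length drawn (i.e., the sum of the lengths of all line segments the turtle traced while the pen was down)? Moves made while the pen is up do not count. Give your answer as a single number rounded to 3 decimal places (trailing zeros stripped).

Answer: 35.5

Derivation:
Executing turtle program step by step:
Start: pos=(0,0), heading=0, pen down
RT 45: heading 0 -> 315
LT 72: heading 315 -> 27
FD 12.6: (0,0) -> (11.227,5.72) [heading=27, draw]
REPEAT 4 [
  -- iteration 1/4 --
  RT 169: heading 27 -> 218
  RT 30: heading 218 -> 188
  REPEAT 3 [
    -- iteration 1/3 --
    RT 30: heading 188 -> 158
    FD 1.5: (11.227,5.72) -> (9.836,6.282) [heading=158, draw]
    -- iteration 2/3 --
    RT 30: heading 158 -> 128
    FD 1.5: (9.836,6.282) -> (8.912,7.464) [heading=128, draw]
    -- iteration 3/3 --
    RT 30: heading 128 -> 98
    FD 1.5: (8.912,7.464) -> (8.704,8.95) [heading=98, draw]
  ]
  -- iteration 2/4 --
  RT 169: heading 98 -> 289
  RT 30: heading 289 -> 259
  REPEAT 3 [
    -- iteration 1/3 --
    RT 30: heading 259 -> 229
    FD 1.5: (8.704,8.95) -> (7.72,7.818) [heading=229, draw]
    -- iteration 2/3 --
    RT 30: heading 229 -> 199
    FD 1.5: (7.72,7.818) -> (6.301,7.329) [heading=199, draw]
    -- iteration 3/3 --
    RT 30: heading 199 -> 169
    FD 1.5: (6.301,7.329) -> (4.829,7.615) [heading=169, draw]
  ]
  -- iteration 3/4 --
  RT 169: heading 169 -> 0
  RT 30: heading 0 -> 330
  REPEAT 3 [
    -- iteration 1/3 --
    RT 30: heading 330 -> 300
    FD 1.5: (4.829,7.615) -> (5.579,6.316) [heading=300, draw]
    -- iteration 2/3 --
    RT 30: heading 300 -> 270
    FD 1.5: (5.579,6.316) -> (5.579,4.816) [heading=270, draw]
    -- iteration 3/3 --
    RT 30: heading 270 -> 240
    FD 1.5: (5.579,4.816) -> (4.829,3.517) [heading=240, draw]
  ]
  -- iteration 4/4 --
  RT 169: heading 240 -> 71
  RT 30: heading 71 -> 41
  REPEAT 3 [
    -- iteration 1/3 --
    RT 30: heading 41 -> 11
    FD 1.5: (4.829,3.517) -> (6.301,3.804) [heading=11, draw]
    -- iteration 2/3 --
    RT 30: heading 11 -> 341
    FD 1.5: (6.301,3.804) -> (7.72,3.315) [heading=341, draw]
    -- iteration 3/3 --
    RT 30: heading 341 -> 311
    FD 1.5: (7.72,3.315) -> (8.704,2.183) [heading=311, draw]
  ]
]
BK 4.9: (8.704,2.183) -> (5.489,5.881) [heading=311, draw]
RT 15: heading 311 -> 296
RT 15: heading 296 -> 281
LT 15: heading 281 -> 296
Final: pos=(5.489,5.881), heading=296, 14 segment(s) drawn

Segment lengths:
  seg 1: (0,0) -> (11.227,5.72), length = 12.6
  seg 2: (11.227,5.72) -> (9.836,6.282), length = 1.5
  seg 3: (9.836,6.282) -> (8.912,7.464), length = 1.5
  seg 4: (8.912,7.464) -> (8.704,8.95), length = 1.5
  seg 5: (8.704,8.95) -> (7.72,7.818), length = 1.5
  seg 6: (7.72,7.818) -> (6.301,7.329), length = 1.5
  seg 7: (6.301,7.329) -> (4.829,7.615), length = 1.5
  seg 8: (4.829,7.615) -> (5.579,6.316), length = 1.5
  seg 9: (5.579,6.316) -> (5.579,4.816), length = 1.5
  seg 10: (5.579,4.816) -> (4.829,3.517), length = 1.5
  seg 11: (4.829,3.517) -> (6.301,3.804), length = 1.5
  seg 12: (6.301,3.804) -> (7.72,3.315), length = 1.5
  seg 13: (7.72,3.315) -> (8.704,2.183), length = 1.5
  seg 14: (8.704,2.183) -> (5.489,5.881), length = 4.9
Total = 35.5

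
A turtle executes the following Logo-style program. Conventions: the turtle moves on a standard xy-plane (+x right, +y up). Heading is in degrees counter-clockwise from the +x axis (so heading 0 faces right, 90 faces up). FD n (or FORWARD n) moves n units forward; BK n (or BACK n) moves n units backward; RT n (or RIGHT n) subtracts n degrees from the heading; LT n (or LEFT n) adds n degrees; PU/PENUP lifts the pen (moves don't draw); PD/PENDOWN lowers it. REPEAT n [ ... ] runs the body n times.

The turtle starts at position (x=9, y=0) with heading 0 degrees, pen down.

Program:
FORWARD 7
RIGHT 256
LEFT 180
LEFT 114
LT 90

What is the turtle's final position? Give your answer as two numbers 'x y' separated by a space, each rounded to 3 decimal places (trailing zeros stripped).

Executing turtle program step by step:
Start: pos=(9,0), heading=0, pen down
FD 7: (9,0) -> (16,0) [heading=0, draw]
RT 256: heading 0 -> 104
LT 180: heading 104 -> 284
LT 114: heading 284 -> 38
LT 90: heading 38 -> 128
Final: pos=(16,0), heading=128, 1 segment(s) drawn

Answer: 16 0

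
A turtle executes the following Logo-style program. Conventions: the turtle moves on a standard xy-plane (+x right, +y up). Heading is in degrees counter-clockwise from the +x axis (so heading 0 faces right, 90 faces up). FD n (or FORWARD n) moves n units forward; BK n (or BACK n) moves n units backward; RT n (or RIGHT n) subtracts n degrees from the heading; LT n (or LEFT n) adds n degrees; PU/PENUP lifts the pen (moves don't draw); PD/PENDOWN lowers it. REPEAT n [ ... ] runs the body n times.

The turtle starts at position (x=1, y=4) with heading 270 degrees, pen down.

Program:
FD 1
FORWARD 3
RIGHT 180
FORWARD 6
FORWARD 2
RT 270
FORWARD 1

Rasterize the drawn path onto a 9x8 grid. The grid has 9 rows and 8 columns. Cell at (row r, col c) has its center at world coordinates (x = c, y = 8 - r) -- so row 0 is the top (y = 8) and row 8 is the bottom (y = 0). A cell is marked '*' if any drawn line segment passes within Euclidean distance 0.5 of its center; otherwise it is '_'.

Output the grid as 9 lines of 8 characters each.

Answer: **______
_*______
_*______
_*______
_*______
_*______
_*______
_*______
_*______

Derivation:
Segment 0: (1,4) -> (1,3)
Segment 1: (1,3) -> (1,0)
Segment 2: (1,0) -> (1,6)
Segment 3: (1,6) -> (1,8)
Segment 4: (1,8) -> (-0,8)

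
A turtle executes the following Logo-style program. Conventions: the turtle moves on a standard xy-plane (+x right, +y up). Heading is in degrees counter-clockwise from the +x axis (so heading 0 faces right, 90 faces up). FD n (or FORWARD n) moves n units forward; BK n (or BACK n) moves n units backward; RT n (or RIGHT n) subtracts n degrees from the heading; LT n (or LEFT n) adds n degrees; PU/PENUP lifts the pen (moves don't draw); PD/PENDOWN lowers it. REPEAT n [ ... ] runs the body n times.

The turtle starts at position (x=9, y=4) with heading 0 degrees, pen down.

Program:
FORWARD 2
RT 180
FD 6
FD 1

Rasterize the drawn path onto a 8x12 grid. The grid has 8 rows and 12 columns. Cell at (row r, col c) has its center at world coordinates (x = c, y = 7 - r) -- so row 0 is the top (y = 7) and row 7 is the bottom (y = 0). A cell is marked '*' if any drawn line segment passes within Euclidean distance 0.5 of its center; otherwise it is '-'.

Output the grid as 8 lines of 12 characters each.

Answer: ------------
------------
------------
----********
------------
------------
------------
------------

Derivation:
Segment 0: (9,4) -> (11,4)
Segment 1: (11,4) -> (5,4)
Segment 2: (5,4) -> (4,4)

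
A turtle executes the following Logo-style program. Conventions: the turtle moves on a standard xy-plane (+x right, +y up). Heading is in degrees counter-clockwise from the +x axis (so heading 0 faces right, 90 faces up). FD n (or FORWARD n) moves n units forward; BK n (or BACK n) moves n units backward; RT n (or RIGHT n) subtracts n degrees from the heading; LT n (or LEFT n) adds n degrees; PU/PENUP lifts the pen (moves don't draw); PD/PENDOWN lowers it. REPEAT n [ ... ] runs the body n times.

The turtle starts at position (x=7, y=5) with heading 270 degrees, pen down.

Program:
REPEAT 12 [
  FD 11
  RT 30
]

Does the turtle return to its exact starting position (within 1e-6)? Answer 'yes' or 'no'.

Executing turtle program step by step:
Start: pos=(7,5), heading=270, pen down
REPEAT 12 [
  -- iteration 1/12 --
  FD 11: (7,5) -> (7,-6) [heading=270, draw]
  RT 30: heading 270 -> 240
  -- iteration 2/12 --
  FD 11: (7,-6) -> (1.5,-15.526) [heading=240, draw]
  RT 30: heading 240 -> 210
  -- iteration 3/12 --
  FD 11: (1.5,-15.526) -> (-8.026,-21.026) [heading=210, draw]
  RT 30: heading 210 -> 180
  -- iteration 4/12 --
  FD 11: (-8.026,-21.026) -> (-19.026,-21.026) [heading=180, draw]
  RT 30: heading 180 -> 150
  -- iteration 5/12 --
  FD 11: (-19.026,-21.026) -> (-28.553,-15.526) [heading=150, draw]
  RT 30: heading 150 -> 120
  -- iteration 6/12 --
  FD 11: (-28.553,-15.526) -> (-34.053,-6) [heading=120, draw]
  RT 30: heading 120 -> 90
  -- iteration 7/12 --
  FD 11: (-34.053,-6) -> (-34.053,5) [heading=90, draw]
  RT 30: heading 90 -> 60
  -- iteration 8/12 --
  FD 11: (-34.053,5) -> (-28.553,14.526) [heading=60, draw]
  RT 30: heading 60 -> 30
  -- iteration 9/12 --
  FD 11: (-28.553,14.526) -> (-19.026,20.026) [heading=30, draw]
  RT 30: heading 30 -> 0
  -- iteration 10/12 --
  FD 11: (-19.026,20.026) -> (-8.026,20.026) [heading=0, draw]
  RT 30: heading 0 -> 330
  -- iteration 11/12 --
  FD 11: (-8.026,20.026) -> (1.5,14.526) [heading=330, draw]
  RT 30: heading 330 -> 300
  -- iteration 12/12 --
  FD 11: (1.5,14.526) -> (7,5) [heading=300, draw]
  RT 30: heading 300 -> 270
]
Final: pos=(7,5), heading=270, 12 segment(s) drawn

Start position: (7, 5)
Final position: (7, 5)
Distance = 0; < 1e-6 -> CLOSED

Answer: yes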